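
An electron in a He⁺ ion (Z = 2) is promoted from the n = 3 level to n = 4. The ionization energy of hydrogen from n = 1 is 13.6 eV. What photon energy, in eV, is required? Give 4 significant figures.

The Bohr energies scale as Z², so for Z = 2: E_n = −54.40/n² eV.
E_4 = −54.40/16 = −3.400 eV and E_3 = −54.40/9 = −6.044 eV.
The photon energy is |E_4 − E_3| = 2.644 eV.

2.644 eV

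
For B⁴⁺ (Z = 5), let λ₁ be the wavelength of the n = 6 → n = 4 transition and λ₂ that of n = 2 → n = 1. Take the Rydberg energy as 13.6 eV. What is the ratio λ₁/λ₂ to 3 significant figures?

λ ∝ 1/ΔE ∝ 1/(1/n_f² − 1/n_i²), and the Z² and hc factors cancel in the ratio.
λ₁/λ₂ = (1/1² − 1/2²)/(1/4² − 1/6²) = 0.7500/0.03472 = 21.6.

21.6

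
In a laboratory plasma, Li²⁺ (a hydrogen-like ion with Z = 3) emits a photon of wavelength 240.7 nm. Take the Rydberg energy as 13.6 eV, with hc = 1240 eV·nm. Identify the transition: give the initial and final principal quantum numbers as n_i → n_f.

The photon energy is ΔE = hc/λ = 1240 / 240.7 = 5.152 eV.
With Z = 3, ΔE = 122.4 × (1/n_f² − 1/n_i²), so 1/n_f² − 1/n_i² = 0.04209.
Trying n_f = 4 gives 1/n_i² = 0.02041, i.e. n_i ≈ 7; this pair matches.

n_i = 7, n_f = 4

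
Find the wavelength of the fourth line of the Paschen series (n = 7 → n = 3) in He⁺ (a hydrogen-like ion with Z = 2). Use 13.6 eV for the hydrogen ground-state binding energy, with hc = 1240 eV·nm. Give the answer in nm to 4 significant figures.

The Paschen series terminates on n_f = 3; the fourth line has n_i = 3+4 = 7.
ΔE = 54.40 × (1/3² − 1/7²) = 4.934 eV.
λ = 1240 / 4.934 = 251.3 nm.

251.3 nm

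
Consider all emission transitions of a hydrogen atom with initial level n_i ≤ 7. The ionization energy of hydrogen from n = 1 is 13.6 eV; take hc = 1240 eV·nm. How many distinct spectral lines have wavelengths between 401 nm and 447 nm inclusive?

Enumerate all n_i → n_f pairs with 1 ≤ n_f < n_i ≤ 7 and compute λ = 1240 / [13.6·1·(1/n_f² − 1/n_i²)].
Lines falling in [401, 447] nm: 6→2 (410.3 nm), 5→2 (434.2 nm).

2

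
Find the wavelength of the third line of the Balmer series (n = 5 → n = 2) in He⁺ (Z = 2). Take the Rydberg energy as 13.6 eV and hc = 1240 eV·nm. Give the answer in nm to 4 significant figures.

108.5 nm

The Balmer series terminates on n_f = 2; the third line has n_i = 2+3 = 5.
ΔE = 54.40 × (1/2² − 1/5²) = 11.42 eV.
λ = 1240 / 11.42 = 108.5 nm.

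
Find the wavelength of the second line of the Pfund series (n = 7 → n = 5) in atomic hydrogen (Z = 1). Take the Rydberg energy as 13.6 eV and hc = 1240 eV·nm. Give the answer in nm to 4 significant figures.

4654 nm

The Pfund series terminates on n_f = 5; the second line has n_i = 5+2 = 7.
ΔE = 13.60 × (1/5² − 1/7²) = 0.2664 eV.
λ = 1240 / 0.2664 = 4654 nm.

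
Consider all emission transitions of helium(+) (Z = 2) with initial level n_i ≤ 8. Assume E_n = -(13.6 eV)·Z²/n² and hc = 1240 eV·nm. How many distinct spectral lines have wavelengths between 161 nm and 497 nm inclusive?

Enumerate all n_i → n_f pairs with 1 ≤ n_f < n_i ≤ 8 and compute λ = 1240 / [13.6·4·(1/n_f² − 1/n_i²)].
Lines falling in [161, 497] nm: 3→2 (164.1 nm), 8→3 (238.7 nm), 7→3 (251.3 nm), 6→3 (273.5 nm), 5→3 (320.5 nm), 4→3 (468.9 nm), 8→4 (486.3 nm).

7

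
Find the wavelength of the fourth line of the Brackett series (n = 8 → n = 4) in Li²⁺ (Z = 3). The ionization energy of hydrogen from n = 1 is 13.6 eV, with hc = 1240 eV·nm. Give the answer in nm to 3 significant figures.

The Brackett series terminates on n_f = 4; the fourth line has n_i = 4+4 = 8.
ΔE = 122.4 × (1/4² − 1/8²) = 5.738 eV.
λ = 1240 / 5.738 = 216 nm.

216 nm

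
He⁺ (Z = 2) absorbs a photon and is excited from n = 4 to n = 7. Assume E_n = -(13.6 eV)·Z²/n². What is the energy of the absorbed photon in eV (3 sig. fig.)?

2.29 eV

The Bohr energies scale as Z², so for Z = 2: E_n = −54.40/n² eV.
E_7 = −54.40/49 = −1.110 eV and E_4 = −54.40/16 = −3.400 eV.
The photon energy is |E_7 − E_4| = 2.29 eV.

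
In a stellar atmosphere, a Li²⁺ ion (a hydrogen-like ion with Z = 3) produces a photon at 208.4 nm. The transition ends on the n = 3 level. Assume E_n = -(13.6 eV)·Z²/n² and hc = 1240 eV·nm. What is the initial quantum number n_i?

n_i = 4

The photon energy is ΔE = hc/λ = 1240 / 208.4 = 5.950 eV.
With Z = 3, ΔE = 122.4 × (1/n_f² − 1/n_i²), so 1/n_f² − 1/n_i² = 0.04861.
With n_f = 3: 1/n_i² = 1/9 − 0.04861 = 0.06250, so n_i ≈ 4.00.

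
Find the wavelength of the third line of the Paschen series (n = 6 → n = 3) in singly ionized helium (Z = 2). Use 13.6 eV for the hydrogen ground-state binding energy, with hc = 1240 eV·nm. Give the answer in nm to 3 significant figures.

The Paschen series terminates on n_f = 3; the third line has n_i = 3+3 = 6.
ΔE = 54.40 × (1/3² − 1/6²) = 4.533 eV.
λ = 1240 / 4.533 = 274 nm.

274 nm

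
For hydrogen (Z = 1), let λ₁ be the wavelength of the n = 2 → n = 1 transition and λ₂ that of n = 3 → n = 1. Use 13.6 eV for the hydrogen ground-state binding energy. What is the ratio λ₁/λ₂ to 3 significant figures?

λ ∝ 1/ΔE ∝ 1/(1/n_f² − 1/n_i²), and the Z² and hc factors cancel in the ratio.
λ₁/λ₂ = (1/1² − 1/3²)/(1/1² − 1/2²) = 0.8889/0.7500 = 1.19.

1.19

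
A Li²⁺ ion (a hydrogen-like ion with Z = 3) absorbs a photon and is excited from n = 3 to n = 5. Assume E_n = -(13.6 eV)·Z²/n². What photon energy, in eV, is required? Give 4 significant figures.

8.704 eV

The Bohr energies scale as Z², so for Z = 3: E_n = −122.4/n² eV.
E_5 = −122.4/25 = −4.896 eV and E_3 = −122.4/9 = −13.60 eV.
The photon energy is |E_5 − E_3| = 8.704 eV.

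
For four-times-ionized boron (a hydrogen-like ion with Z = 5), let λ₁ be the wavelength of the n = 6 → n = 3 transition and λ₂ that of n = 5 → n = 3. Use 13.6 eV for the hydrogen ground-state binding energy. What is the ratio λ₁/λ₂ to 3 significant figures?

0.853

λ ∝ 1/ΔE ∝ 1/(1/n_f² − 1/n_i²), and the Z² and hc factors cancel in the ratio.
λ₁/λ₂ = (1/3² − 1/5²)/(1/3² − 1/6²) = 0.07111/0.08333 = 0.853.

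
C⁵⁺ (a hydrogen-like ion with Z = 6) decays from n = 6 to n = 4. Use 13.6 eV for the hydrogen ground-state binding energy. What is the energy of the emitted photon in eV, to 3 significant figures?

The Bohr energies scale as Z², so for Z = 6: E_n = −489.6/n² eV.
E_6 = −489.6/36 = −13.60 eV and E_4 = −489.6/16 = −30.60 eV.
The photon energy is |E_6 − E_4| = 17.0 eV.

17.0 eV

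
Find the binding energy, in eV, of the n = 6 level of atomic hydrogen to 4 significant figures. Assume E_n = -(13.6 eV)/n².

E_6 = −13.60/36 = −0.3778 eV, so ionization (to E = 0) requires 0.3778 eV.

0.3778 eV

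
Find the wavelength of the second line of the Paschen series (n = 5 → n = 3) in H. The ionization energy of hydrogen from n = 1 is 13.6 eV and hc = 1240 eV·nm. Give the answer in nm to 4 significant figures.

The Paschen series terminates on n_f = 3; the second line has n_i = 3+2 = 5.
ΔE = 13.60 × (1/3² − 1/5²) = 0.9671 eV.
λ = 1240 / 0.9671 = 1282 nm.

1282 nm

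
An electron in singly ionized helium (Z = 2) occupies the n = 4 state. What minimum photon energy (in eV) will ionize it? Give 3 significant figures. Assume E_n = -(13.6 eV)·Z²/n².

E_n = −13.6 Z²/n² = −54.40/n² eV for Z = 2.
E_4 = −54.40/16 = −3.40 eV, so ionization (to E = 0) requires 3.40 eV.

3.40 eV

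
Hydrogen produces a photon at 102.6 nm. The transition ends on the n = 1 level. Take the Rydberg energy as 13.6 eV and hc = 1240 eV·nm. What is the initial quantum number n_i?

The photon energy is ΔE = hc/λ = 1240 / 102.6 = 12.09 eV.
With Z = 1, ΔE = 13.60 × (1/n_f² − 1/n_i²), so 1/n_f² − 1/n_i² = 0.8887.
With n_f = 1: 1/n_i² = 1/1 − 0.8887 = 0.1113, so n_i ≈ 3.00.

n_i = 3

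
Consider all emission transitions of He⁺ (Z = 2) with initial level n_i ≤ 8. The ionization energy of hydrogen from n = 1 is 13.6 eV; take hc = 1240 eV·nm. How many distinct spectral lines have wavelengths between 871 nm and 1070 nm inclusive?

Enumerate all n_i → n_f pairs with 1 ≤ n_f < n_i ≤ 8 and compute λ = 1240 / [13.6·4·(1/n_f² − 1/n_i²)].
Lines falling in [871, 1070] nm: 8→5 (935.1 nm), 5→4 (1013 nm).

2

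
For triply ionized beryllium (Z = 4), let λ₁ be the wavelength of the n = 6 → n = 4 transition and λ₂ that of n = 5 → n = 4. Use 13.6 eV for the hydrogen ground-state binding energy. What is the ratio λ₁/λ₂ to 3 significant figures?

λ ∝ 1/ΔE ∝ 1/(1/n_f² − 1/n_i²), and the Z² and hc factors cancel in the ratio.
λ₁/λ₂ = (1/4² − 1/5²)/(1/4² − 1/6²) = 0.02250/0.03472 = 0.648.

0.648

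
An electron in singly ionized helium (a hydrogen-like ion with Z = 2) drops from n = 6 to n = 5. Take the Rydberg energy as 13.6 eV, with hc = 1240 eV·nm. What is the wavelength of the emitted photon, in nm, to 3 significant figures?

1860 nm

For Z = 2 the level energies scale as Z², so the effective Rydberg energy is 13.6 × 4 = 54.40 eV.
ΔE = 54.40 × (1/5² − 1/6²) = 54.40 × 0.01222 = 0.6649 eV.
λ = hc/ΔE = 1240 / 0.6649 = 1860 nm.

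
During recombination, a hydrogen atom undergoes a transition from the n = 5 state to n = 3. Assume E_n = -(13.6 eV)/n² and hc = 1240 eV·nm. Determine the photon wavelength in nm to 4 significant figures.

1282 nm

ΔE = 13.60 × (1/3² − 1/5²) = 13.60 × 0.07111 = 0.9671 eV.
λ = hc/ΔE = 1240 / 0.9671 = 1282 nm.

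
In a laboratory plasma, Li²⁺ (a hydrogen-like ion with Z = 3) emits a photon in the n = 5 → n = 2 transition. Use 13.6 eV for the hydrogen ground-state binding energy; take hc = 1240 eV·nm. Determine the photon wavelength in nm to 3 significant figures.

For Z = 3 the level energies scale as Z², so the effective Rydberg energy is 13.6 × 9 = 122.4 eV.
ΔE = 122.4 × (1/2² − 1/5²) = 122.4 × 0.2100 = 25.70 eV.
λ = hc/ΔE = 1240 / 25.70 = 48.2 nm.

48.2 nm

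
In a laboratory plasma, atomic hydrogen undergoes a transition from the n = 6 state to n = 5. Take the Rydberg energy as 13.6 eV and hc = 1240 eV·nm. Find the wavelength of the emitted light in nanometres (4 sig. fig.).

7460 nm

ΔE = 13.60 × (1/5² − 1/6²) = 13.60 × 0.01222 = 0.1662 eV.
λ = hc/ΔE = 1240 / 0.1662 = 7460 nm.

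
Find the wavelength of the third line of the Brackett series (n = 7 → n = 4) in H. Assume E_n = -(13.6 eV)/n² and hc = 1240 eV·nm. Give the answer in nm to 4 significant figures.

The Brackett series terminates on n_f = 4; the third line has n_i = 4+3 = 7.
ΔE = 13.60 × (1/4² − 1/7²) = 0.5724 eV.
λ = 1240 / 0.5724 = 2166 nm.

2166 nm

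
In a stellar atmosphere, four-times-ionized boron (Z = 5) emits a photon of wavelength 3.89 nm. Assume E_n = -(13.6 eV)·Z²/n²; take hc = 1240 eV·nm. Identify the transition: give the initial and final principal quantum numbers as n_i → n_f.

n_i = 4, n_f = 1

The photon energy is ΔE = hc/λ = 1240 / 3.89 = 318.8 eV.
With Z = 5, ΔE = 340.0 × (1/n_f² − 1/n_i²), so 1/n_f² − 1/n_i² = 0.9375.
Trying n_f = 1 gives 1/n_i² = 0.06245, i.e. n_i ≈ 4; this pair matches.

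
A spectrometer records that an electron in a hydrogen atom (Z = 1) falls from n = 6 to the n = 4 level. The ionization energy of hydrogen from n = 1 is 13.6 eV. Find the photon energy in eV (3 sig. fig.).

0.472 eV

E_6 = −13.60/36 = −0.3778 eV and E_4 = −13.60/16 = −0.8500 eV.
The photon energy is |E_6 − E_4| = 0.472 eV.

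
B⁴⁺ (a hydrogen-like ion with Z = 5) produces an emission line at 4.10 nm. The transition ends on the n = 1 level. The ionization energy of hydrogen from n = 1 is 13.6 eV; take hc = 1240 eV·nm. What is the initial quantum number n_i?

n_i = 3

The photon energy is ΔE = hc/λ = 1240 / 4.10 = 302.4 eV.
With Z = 5, ΔE = 340.0 × (1/n_f² − 1/n_i²), so 1/n_f² − 1/n_i² = 0.8895.
With n_f = 1: 1/n_i² = 1/1 − 0.8895 = 0.1105, so n_i ≈ 3.01.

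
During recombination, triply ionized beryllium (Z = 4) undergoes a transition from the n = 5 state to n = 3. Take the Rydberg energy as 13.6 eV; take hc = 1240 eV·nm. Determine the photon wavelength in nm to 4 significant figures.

80.14 nm

For Z = 4 the level energies scale as Z², so the effective Rydberg energy is 13.6 × 16 = 217.6 eV.
ΔE = 217.6 × (1/3² − 1/5²) = 217.6 × 0.07111 = 15.47 eV.
λ = hc/ΔE = 1240 / 15.47 = 80.14 nm.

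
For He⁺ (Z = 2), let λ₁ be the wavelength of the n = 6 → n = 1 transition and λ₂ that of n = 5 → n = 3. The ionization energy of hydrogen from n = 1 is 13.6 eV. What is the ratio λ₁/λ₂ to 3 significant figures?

0.0731

λ ∝ 1/ΔE ∝ 1/(1/n_f² − 1/n_i²), and the Z² and hc factors cancel in the ratio.
λ₁/λ₂ = (1/3² − 1/5²)/(1/1² − 1/6²) = 0.07111/0.9722 = 0.0731.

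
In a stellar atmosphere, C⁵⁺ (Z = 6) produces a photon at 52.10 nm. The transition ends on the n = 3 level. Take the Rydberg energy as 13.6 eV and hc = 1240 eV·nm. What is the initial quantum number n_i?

n_i = 4

The photon energy is ΔE = hc/λ = 1240 / 52.10 = 23.80 eV.
With Z = 6, ΔE = 489.6 × (1/n_f² − 1/n_i²), so 1/n_f² − 1/n_i² = 0.04861.
With n_f = 3: 1/n_i² = 1/9 − 0.04861 = 0.06250, so n_i ≈ 4.00.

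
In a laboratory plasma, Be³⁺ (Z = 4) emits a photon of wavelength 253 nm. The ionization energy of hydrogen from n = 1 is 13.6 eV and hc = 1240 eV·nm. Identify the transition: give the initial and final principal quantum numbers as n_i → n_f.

n_i = 5, n_f = 4

The photon energy is ΔE = hc/λ = 1240 / 253 = 4.901 eV.
With Z = 4, ΔE = 217.6 × (1/n_f² − 1/n_i²), so 1/n_f² − 1/n_i² = 0.02252.
Trying n_f = 4 gives 1/n_i² = 0.03998, i.e. n_i ≈ 5; this pair matches.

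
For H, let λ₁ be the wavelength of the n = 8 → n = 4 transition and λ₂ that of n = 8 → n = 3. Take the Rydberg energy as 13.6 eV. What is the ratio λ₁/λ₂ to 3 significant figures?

λ ∝ 1/ΔE ∝ 1/(1/n_f² − 1/n_i²), and the Z² and hc factors cancel in the ratio.
λ₁/λ₂ = (1/3² − 1/8²)/(1/4² − 1/8²) = 0.09549/0.04688 = 2.04.

2.04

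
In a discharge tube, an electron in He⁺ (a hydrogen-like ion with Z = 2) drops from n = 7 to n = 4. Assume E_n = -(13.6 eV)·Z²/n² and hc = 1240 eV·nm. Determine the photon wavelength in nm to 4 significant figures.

541.5 nm

For Z = 2 the level energies scale as Z², so the effective Rydberg energy is 13.6 × 4 = 54.40 eV.
ΔE = 54.40 × (1/4² − 1/7²) = 54.40 × 0.04209 = 2.290 eV.
λ = hc/ΔE = 1240 / 2.290 = 541.5 nm.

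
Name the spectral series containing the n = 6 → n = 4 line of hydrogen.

The series is set by the lower level: n_f = 4 is the Brackett series.

Brackett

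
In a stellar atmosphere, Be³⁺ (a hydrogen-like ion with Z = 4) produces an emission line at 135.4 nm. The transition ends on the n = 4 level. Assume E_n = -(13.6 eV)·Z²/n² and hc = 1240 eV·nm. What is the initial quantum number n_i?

n_i = 7

The photon energy is ΔE = hc/λ = 1240 / 135.4 = 9.158 eV.
With Z = 4, ΔE = 217.6 × (1/n_f² − 1/n_i²), so 1/n_f² − 1/n_i² = 0.04209.
With n_f = 4: 1/n_i² = 1/16 − 0.04209 = 0.02041, so n_i ≈ 7.00.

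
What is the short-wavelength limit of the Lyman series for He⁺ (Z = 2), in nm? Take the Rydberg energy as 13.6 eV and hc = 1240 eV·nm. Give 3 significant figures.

The Lyman series has lower level n_f = 1; the series limit corresponds to n_i → ∞.
ΔE_max = 13.6 × 4 / 1² = 54.40 eV.
λ_min = 1240 / 54.40 = 22.8 nm.

22.8 nm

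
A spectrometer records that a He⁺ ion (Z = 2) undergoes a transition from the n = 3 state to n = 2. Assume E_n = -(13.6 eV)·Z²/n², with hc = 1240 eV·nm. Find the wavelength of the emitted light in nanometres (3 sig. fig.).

164 nm

For Z = 2 the level energies scale as Z², so the effective Rydberg energy is 13.6 × 4 = 54.40 eV.
ΔE = 54.40 × (1/2² − 1/3²) = 54.40 × 0.1389 = 7.556 eV.
λ = hc/ΔE = 1240 / 7.556 = 164 nm.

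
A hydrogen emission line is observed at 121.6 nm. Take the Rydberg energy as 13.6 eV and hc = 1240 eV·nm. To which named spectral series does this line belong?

Lyman

ΔE = 1240/121.6 = 10.20 eV.
This matches 13.6 × (1/1² − 1/2²), so n_f = 1: the Lyman series.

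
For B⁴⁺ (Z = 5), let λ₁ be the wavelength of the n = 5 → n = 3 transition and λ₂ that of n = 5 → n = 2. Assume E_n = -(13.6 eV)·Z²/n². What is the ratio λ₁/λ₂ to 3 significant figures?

λ ∝ 1/ΔE ∝ 1/(1/n_f² − 1/n_i²), and the Z² and hc factors cancel in the ratio.
λ₁/λ₂ = (1/2² − 1/5²)/(1/3² − 1/5²) = 0.2100/0.07111 = 2.95.

2.95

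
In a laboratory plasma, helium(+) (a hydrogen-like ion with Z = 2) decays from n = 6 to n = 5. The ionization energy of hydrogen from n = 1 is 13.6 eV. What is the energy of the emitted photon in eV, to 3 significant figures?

0.665 eV

The Bohr energies scale as Z², so for Z = 2: E_n = −54.40/n² eV.
E_6 = −54.40/36 = −1.511 eV and E_5 = −54.40/25 = −2.176 eV.
The photon energy is |E_6 − E_5| = 0.665 eV.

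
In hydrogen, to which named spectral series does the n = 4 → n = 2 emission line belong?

Balmer

The series is set by the lower level: n_f = 2 is the Balmer series.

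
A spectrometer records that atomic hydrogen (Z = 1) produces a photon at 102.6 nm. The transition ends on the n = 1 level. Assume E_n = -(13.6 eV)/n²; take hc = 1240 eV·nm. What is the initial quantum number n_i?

The photon energy is ΔE = hc/λ = 1240 / 102.6 = 12.09 eV.
With Z = 1, ΔE = 13.60 × (1/n_f² − 1/n_i²), so 1/n_f² − 1/n_i² = 0.8887.
With n_f = 1: 1/n_i² = 1/1 − 0.8887 = 0.1113, so n_i ≈ 3.00.

n_i = 3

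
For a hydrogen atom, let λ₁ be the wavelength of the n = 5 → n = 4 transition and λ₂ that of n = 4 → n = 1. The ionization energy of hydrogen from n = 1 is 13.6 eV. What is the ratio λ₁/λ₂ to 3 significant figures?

41.7

λ ∝ 1/ΔE ∝ 1/(1/n_f² − 1/n_i²), and the Z² and hc factors cancel in the ratio.
λ₁/λ₂ = (1/1² − 1/4²)/(1/4² − 1/5²) = 0.9375/0.02250 = 41.7.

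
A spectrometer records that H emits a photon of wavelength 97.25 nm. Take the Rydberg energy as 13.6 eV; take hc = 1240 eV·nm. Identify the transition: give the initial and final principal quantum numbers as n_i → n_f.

The photon energy is ΔE = hc/λ = 1240 / 97.25 = 12.75 eV.
With Z = 1, ΔE = 13.60 × (1/n_f² − 1/n_i²), so 1/n_f² − 1/n_i² = 0.9375.
Trying n_f = 1 gives 1/n_i² = 0.06245, i.e. n_i ≈ 4; this pair matches.

n_i = 4, n_f = 1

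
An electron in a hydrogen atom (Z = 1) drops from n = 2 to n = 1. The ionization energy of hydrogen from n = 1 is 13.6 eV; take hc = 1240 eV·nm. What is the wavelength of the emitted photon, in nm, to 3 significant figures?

122 nm

ΔE = 13.60 × (1/1² − 1/2²) = 13.60 × 0.7500 = 10.20 eV.
λ = hc/ΔE = 1240 / 10.20 = 122 nm.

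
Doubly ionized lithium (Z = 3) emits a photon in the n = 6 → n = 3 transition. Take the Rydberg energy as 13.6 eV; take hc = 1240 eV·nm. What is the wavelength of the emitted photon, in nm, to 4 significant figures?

121.6 nm

For Z = 3 the level energies scale as Z², so the effective Rydberg energy is 13.6 × 9 = 122.4 eV.
ΔE = 122.4 × (1/3² − 1/6²) = 122.4 × 0.08333 = 10.20 eV.
λ = hc/ΔE = 1240 / 10.20 = 121.6 nm.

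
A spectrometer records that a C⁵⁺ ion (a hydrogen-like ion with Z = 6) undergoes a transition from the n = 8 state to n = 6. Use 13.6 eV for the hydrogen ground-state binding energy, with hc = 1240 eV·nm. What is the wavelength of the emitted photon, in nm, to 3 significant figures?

For Z = 6 the level energies scale as Z², so the effective Rydberg energy is 13.6 × 36 = 489.6 eV.
ΔE = 489.6 × (1/6² − 1/8²) = 489.6 × 0.01215 = 5.950 eV.
λ = hc/ΔE = 1240 / 5.950 = 208 nm.

208 nm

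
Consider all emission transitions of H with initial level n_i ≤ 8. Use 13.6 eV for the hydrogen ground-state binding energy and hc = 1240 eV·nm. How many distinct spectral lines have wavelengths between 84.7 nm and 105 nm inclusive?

6

Enumerate all n_i → n_f pairs with 1 ≤ n_f < n_i ≤ 8 and compute λ = 1240 / [13.6·1·(1/n_f² − 1/n_i²)].
Lines falling in [84.7, 105] nm: 8→1 (92.62 nm), 7→1 (93.08 nm), 6→1 (93.78 nm), 5→1 (94.98 nm), 4→1 (97.25 nm), 3→1 (102.6 nm).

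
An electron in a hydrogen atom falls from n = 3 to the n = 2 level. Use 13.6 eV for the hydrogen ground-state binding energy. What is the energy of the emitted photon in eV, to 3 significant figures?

1.89 eV

E_3 = −13.60/9 = −1.511 eV and E_2 = −13.60/4 = −3.400 eV.
The photon energy is |E_3 − E_2| = 1.89 eV.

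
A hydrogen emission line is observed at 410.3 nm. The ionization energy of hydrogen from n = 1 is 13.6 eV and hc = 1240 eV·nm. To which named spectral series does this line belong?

Balmer

ΔE = 1240/410.3 = 3.022 eV.
This matches 13.6 × (1/2² − 1/6²), so n_f = 2: the Balmer series.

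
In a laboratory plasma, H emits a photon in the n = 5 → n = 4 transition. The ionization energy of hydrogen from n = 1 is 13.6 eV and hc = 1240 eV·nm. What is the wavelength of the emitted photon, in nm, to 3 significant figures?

ΔE = 13.60 × (1/4² − 1/5²) = 13.60 × 0.02250 = 0.3060 eV.
λ = hc/ΔE = 1240 / 0.3060 = 4050 nm.
This line belongs to the Brackett series.

4050 nm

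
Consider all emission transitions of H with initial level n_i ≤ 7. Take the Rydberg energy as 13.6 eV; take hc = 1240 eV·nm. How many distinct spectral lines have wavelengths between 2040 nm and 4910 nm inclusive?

4

Enumerate all n_i → n_f pairs with 1 ≤ n_f < n_i ≤ 7 and compute λ = 1240 / [13.6·1·(1/n_f² − 1/n_i²)].
Lines falling in [2040, 4910] nm: 7→4 (2166 nm), 6→4 (2626 nm), 5→4 (4052 nm), 7→5 (4654 nm).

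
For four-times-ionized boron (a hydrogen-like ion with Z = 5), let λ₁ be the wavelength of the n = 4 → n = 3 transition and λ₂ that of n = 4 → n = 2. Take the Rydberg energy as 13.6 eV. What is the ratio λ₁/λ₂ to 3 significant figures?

λ ∝ 1/ΔE ∝ 1/(1/n_f² − 1/n_i²), and the Z² and hc factors cancel in the ratio.
λ₁/λ₂ = (1/2² − 1/4²)/(1/3² − 1/4²) = 0.1875/0.04861 = 3.86.

3.86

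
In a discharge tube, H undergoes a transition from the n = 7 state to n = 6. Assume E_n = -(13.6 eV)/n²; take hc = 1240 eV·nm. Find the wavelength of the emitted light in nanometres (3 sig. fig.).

12400 nm

ΔE = 13.60 × (1/6² − 1/7²) = 13.60 × 0.007370 = 0.1002 eV.
λ = hc/ΔE = 1240 / 0.1002 = 12400 nm.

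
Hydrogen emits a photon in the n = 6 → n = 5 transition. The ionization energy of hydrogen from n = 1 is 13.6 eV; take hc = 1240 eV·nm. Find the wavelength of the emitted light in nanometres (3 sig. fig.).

7460 nm

ΔE = 13.60 × (1/5² − 1/6²) = 13.60 × 0.01222 = 0.1662 eV.
λ = hc/ΔE = 1240 / 0.1662 = 7460 nm.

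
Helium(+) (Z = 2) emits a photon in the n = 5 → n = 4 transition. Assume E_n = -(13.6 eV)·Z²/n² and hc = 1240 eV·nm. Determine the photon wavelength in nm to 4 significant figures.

1013 nm

For Z = 2 the level energies scale as Z², so the effective Rydberg energy is 13.6 × 4 = 54.40 eV.
ΔE = 54.40 × (1/4² − 1/5²) = 54.40 × 0.02250 = 1.224 eV.
λ = hc/ΔE = 1240 / 1.224 = 1013 nm.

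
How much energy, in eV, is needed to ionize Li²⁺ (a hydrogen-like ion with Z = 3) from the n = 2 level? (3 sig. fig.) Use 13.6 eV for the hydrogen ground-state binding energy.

30.6 eV

E_n = −13.6 Z²/n² = −122.4/n² eV for Z = 3.
E_2 = −122.4/4 = −30.6 eV, so ionization (to E = 0) requires 30.6 eV.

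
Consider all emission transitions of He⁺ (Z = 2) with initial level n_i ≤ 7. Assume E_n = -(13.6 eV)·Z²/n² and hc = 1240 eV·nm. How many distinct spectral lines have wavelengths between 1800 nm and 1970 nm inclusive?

Enumerate all n_i → n_f pairs with 1 ≤ n_f < n_i ≤ 7 and compute λ = 1240 / [13.6·4·(1/n_f² − 1/n_i²)].
Lines falling in [1800, 1970] nm: 6→5 (1865 nm).

1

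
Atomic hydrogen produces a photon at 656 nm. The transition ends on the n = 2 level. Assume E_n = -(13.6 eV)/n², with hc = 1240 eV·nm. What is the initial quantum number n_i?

The photon energy is ΔE = hc/λ = 1240 / 656 = 1.890 eV.
With Z = 1, ΔE = 13.60 × (1/n_f² − 1/n_i²), so 1/n_f² − 1/n_i² = 0.1390.
With n_f = 2: 1/n_i² = 1/4 − 0.1390 = 0.1110, so n_i ≈ 3.00.

n_i = 3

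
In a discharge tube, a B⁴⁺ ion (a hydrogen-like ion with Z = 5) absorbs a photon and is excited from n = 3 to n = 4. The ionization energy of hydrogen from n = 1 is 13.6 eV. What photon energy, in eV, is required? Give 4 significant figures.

The Bohr energies scale as Z², so for Z = 5: E_n = −340.0/n² eV.
E_4 = −340.0/16 = −21.25 eV and E_3 = −340.0/9 = −37.78 eV.
The photon energy is |E_4 − E_3| = 16.53 eV.

16.53 eV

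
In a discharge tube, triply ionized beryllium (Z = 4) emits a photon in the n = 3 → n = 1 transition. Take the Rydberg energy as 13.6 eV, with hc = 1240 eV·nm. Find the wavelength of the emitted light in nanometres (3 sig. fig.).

For Z = 4 the level energies scale as Z², so the effective Rydberg energy is 13.6 × 16 = 217.6 eV.
ΔE = 217.6 × (1/1² − 1/3²) = 217.6 × 0.8889 = 193.4 eV.
λ = hc/ΔE = 1240 / 193.4 = 6.41 nm.

6.41 nm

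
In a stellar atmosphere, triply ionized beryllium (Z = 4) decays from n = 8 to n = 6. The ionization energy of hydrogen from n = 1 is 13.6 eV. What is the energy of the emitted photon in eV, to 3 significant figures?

2.64 eV

The Bohr energies scale as Z², so for Z = 4: E_n = −217.6/n² eV.
E_8 = −217.6/64 = −3.400 eV and E_6 = −217.6/36 = −6.044 eV.
The photon energy is |E_8 − E_6| = 2.64 eV.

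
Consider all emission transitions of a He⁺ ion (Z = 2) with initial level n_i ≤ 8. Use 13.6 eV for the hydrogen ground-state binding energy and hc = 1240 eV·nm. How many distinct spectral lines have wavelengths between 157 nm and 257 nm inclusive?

Enumerate all n_i → n_f pairs with 1 ≤ n_f < n_i ≤ 8 and compute λ = 1240 / [13.6·4·(1/n_f² − 1/n_i²)].
Lines falling in [157, 257] nm: 3→2 (164.1 nm), 8→3 (238.7 nm), 7→3 (251.3 nm).

3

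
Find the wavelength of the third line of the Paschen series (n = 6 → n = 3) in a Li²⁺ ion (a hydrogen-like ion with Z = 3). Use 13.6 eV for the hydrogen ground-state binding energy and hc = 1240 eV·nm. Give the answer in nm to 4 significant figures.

The Paschen series terminates on n_f = 3; the third line has n_i = 3+3 = 6.
ΔE = 122.4 × (1/3² − 1/6²) = 10.20 eV.
λ = 1240 / 10.20 = 121.6 nm.

121.6 nm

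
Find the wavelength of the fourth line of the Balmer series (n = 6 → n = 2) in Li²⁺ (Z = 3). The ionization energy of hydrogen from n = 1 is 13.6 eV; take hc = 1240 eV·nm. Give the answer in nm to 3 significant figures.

The Balmer series terminates on n_f = 2; the fourth line has n_i = 2+4 = 6.
ΔE = 122.4 × (1/2² − 1/6²) = 27.20 eV.
λ = 1240 / 27.20 = 45.6 nm.

45.6 nm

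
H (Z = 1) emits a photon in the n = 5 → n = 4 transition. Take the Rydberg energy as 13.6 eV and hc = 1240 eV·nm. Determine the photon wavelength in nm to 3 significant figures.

4050 nm

ΔE = 13.60 × (1/4² − 1/5²) = 13.60 × 0.02250 = 0.3060 eV.
λ = hc/ΔE = 1240 / 0.3060 = 4050 nm.
This line belongs to the Brackett series.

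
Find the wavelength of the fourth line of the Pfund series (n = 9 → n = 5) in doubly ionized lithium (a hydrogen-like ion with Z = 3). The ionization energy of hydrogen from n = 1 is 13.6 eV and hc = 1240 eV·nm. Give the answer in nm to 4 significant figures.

366.3 nm

The Pfund series terminates on n_f = 5; the fourth line has n_i = 5+4 = 9.
ΔE = 122.4 × (1/5² − 1/9²) = 3.385 eV.
λ = 1240 / 3.385 = 366.3 nm.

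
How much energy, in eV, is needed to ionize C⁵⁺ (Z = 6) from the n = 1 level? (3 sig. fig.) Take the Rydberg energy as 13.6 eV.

E_n = −13.6 Z²/n² = −489.6/n² eV for Z = 6.
E_1 = −489.6/1 = −490 eV, so ionization (to E = 0) requires 490 eV.

490 eV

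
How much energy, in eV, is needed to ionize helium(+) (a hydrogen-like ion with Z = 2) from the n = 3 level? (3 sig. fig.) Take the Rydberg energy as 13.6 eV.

6.04 eV

E_n = −13.6 Z²/n² = −54.40/n² eV for Z = 2.
E_3 = −54.40/9 = −6.04 eV, so ionization (to E = 0) requires 6.04 eV.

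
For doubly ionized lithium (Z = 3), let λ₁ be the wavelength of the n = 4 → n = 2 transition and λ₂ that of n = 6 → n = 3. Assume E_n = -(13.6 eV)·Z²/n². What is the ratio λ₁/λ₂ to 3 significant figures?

λ ∝ 1/ΔE ∝ 1/(1/n_f² − 1/n_i²), and the Z² and hc factors cancel in the ratio.
λ₁/λ₂ = (1/3² − 1/6²)/(1/2² − 1/4²) = 0.08333/0.1875 = 0.444.

0.444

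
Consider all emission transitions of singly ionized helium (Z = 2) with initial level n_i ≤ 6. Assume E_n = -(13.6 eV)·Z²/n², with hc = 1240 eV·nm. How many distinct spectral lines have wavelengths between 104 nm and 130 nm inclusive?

2

Enumerate all n_i → n_f pairs with 1 ≤ n_f < n_i ≤ 6 and compute λ = 1240 / [13.6·4·(1/n_f² − 1/n_i²)].
Lines falling in [104, 130] nm: 5→2 (108.5 nm), 4→2 (121.6 nm).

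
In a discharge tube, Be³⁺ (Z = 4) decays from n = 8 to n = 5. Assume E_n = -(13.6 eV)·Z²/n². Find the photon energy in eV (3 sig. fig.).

The Bohr energies scale as Z², so for Z = 4: E_n = −217.6/n² eV.
E_8 = −217.6/64 = −3.400 eV and E_5 = −217.6/25 = −8.704 eV.
The photon energy is |E_8 − E_5| = 5.30 eV.

5.30 eV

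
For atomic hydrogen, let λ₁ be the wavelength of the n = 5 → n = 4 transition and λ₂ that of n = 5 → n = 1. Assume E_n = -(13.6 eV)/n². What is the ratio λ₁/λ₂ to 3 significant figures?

λ ∝ 1/ΔE ∝ 1/(1/n_f² − 1/n_i²), and the Z² and hc factors cancel in the ratio.
λ₁/λ₂ = (1/1² − 1/5²)/(1/4² − 1/5²) = 0.9600/0.02250 = 42.7.

42.7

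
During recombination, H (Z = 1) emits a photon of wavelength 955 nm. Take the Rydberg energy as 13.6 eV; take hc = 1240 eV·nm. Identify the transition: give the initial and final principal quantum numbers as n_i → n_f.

The photon energy is ΔE = hc/λ = 1240 / 955 = 1.298 eV.
With Z = 1, ΔE = 13.60 × (1/n_f² − 1/n_i²), so 1/n_f² − 1/n_i² = 0.09547.
Trying n_f = 3 gives 1/n_i² = 0.01564, i.e. n_i ≈ 8; this pair matches.

n_i = 8, n_f = 3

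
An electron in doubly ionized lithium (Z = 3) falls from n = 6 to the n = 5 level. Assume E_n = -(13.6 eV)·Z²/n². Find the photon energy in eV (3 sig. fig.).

1.50 eV

The Bohr energies scale as Z², so for Z = 3: E_n = −122.4/n² eV.
E_6 = −122.4/36 = −3.400 eV and E_5 = −122.4/25 = −4.896 eV.
The photon energy is |E_6 − E_5| = 1.50 eV.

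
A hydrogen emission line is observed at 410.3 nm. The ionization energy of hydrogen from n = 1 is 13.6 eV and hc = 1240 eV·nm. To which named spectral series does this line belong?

Balmer

ΔE = 1240/410.3 = 3.022 eV.
This matches 13.6 × (1/2² − 1/6²), so n_f = 2: the Balmer series.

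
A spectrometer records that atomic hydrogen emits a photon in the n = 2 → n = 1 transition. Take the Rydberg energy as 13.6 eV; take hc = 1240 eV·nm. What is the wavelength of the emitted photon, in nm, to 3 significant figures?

ΔE = 13.60 × (1/1² − 1/2²) = 13.60 × 0.7500 = 10.20 eV.
λ = hc/ΔE = 1240 / 10.20 = 122 nm.

122 nm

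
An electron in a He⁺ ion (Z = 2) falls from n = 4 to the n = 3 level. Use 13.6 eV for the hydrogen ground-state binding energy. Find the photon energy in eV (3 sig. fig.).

2.64 eV

The Bohr energies scale as Z², so for Z = 2: E_n = −54.40/n² eV.
E_4 = −54.40/16 = −3.400 eV and E_3 = −54.40/9 = −6.044 eV.
The photon energy is |E_4 − E_3| = 2.64 eV.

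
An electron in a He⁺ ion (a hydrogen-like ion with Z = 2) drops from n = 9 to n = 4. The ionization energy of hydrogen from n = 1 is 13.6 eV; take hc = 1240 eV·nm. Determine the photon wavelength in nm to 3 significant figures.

For Z = 2 the level energies scale as Z², so the effective Rydberg energy is 13.6 × 4 = 54.40 eV.
ΔE = 54.40 × (1/4² − 1/9²) = 54.40 × 0.05015 = 2.728 eV.
λ = hc/ΔE = 1240 / 2.728 = 454 nm.

454 nm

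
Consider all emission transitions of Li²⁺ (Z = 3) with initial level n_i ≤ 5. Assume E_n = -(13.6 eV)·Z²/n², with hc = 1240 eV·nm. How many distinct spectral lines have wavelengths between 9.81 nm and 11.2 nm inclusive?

Enumerate all n_i → n_f pairs with 1 ≤ n_f < n_i ≤ 5 and compute λ = 1240 / [13.6·9·(1/n_f² − 1/n_i²)].
Lines falling in [9.81, 11.2] nm: 5→1 (10.55 nm), 4→1 (10.81 nm).

2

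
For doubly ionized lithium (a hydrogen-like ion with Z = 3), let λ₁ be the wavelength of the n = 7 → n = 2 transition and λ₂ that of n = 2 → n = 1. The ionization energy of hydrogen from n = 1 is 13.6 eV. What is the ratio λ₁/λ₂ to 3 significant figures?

3.27

λ ∝ 1/ΔE ∝ 1/(1/n_f² − 1/n_i²), and the Z² and hc factors cancel in the ratio.
λ₁/λ₂ = (1/1² − 1/2²)/(1/2² − 1/7²) = 0.7500/0.2296 = 3.27.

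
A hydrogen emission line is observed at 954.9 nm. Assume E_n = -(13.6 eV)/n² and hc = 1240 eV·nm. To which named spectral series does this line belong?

ΔE = 1240/954.9 = 1.299 eV.
This matches 13.6 × (1/3² − 1/8²), so n_f = 3: the Paschen series.

Paschen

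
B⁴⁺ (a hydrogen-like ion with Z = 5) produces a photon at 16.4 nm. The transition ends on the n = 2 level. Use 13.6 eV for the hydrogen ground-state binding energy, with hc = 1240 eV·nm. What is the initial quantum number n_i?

The photon energy is ΔE = hc/λ = 1240 / 16.4 = 75.61 eV.
With Z = 5, ΔE = 340.0 × (1/n_f² − 1/n_i²), so 1/n_f² − 1/n_i² = 0.2224.
With n_f = 2: 1/n_i² = 1/4 − 0.2224 = 0.02762, so n_i ≈ 6.02.

n_i = 6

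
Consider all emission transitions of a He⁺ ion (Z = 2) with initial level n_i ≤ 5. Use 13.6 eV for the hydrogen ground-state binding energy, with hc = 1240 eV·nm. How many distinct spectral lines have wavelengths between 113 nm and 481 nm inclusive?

Enumerate all n_i → n_f pairs with 1 ≤ n_f < n_i ≤ 5 and compute λ = 1240 / [13.6·4·(1/n_f² − 1/n_i²)].
Lines falling in [113, 481] nm: 4→2 (121.6 nm), 3→2 (164.1 nm), 5→3 (320.5 nm), 4→3 (468.9 nm).

4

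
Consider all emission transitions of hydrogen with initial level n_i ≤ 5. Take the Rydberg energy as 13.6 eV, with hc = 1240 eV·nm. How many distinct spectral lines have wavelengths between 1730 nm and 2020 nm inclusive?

1

Enumerate all n_i → n_f pairs with 1 ≤ n_f < n_i ≤ 5 and compute λ = 1240 / [13.6·1·(1/n_f² − 1/n_i²)].
Lines falling in [1730, 2020] nm: 4→3 (1876 nm).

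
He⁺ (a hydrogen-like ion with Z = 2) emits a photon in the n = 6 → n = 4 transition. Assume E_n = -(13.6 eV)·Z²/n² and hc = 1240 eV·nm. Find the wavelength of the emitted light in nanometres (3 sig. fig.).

656 nm

For Z = 2 the level energies scale as Z², so the effective Rydberg energy is 13.6 × 4 = 54.40 eV.
ΔE = 54.40 × (1/4² − 1/6²) = 54.40 × 0.03472 = 1.889 eV.
λ = hc/ΔE = 1240 / 1.889 = 656 nm.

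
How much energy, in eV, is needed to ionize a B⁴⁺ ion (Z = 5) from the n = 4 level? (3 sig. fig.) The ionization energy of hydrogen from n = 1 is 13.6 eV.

E_n = −13.6 Z²/n² = −340.0/n² eV for Z = 5.
E_4 = −340.0/16 = −21.3 eV, so ionization (to E = 0) requires 21.3 eV.

21.3 eV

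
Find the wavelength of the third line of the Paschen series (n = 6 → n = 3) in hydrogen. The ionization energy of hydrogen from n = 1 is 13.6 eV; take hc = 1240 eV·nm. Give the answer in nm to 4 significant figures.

1094 nm

The Paschen series terminates on n_f = 3; the third line has n_i = 3+3 = 6.
ΔE = 13.60 × (1/3² − 1/6²) = 1.133 eV.
λ = 1240 / 1.133 = 1094 nm.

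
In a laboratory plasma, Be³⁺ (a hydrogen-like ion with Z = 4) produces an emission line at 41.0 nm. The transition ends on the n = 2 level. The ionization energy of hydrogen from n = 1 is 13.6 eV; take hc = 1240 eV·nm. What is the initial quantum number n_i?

n_i = 3

The photon energy is ΔE = hc/λ = 1240 / 41.0 = 30.24 eV.
With Z = 4, ΔE = 217.6 × (1/n_f² − 1/n_i²), so 1/n_f² − 1/n_i² = 0.1390.
With n_f = 2: 1/n_i² = 1/4 − 0.1390 = 0.1110, so n_i ≈ 3.00.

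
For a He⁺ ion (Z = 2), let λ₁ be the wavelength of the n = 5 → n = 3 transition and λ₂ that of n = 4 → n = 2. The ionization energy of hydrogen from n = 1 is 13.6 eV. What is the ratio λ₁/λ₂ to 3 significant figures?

λ ∝ 1/ΔE ∝ 1/(1/n_f² − 1/n_i²), and the Z² and hc factors cancel in the ratio.
λ₁/λ₂ = (1/2² − 1/4²)/(1/3² − 1/5²) = 0.1875/0.07111 = 2.64.

2.64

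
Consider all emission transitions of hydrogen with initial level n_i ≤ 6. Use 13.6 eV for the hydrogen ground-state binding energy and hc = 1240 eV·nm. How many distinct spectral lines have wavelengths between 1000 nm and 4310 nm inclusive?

Enumerate all n_i → n_f pairs with 1 ≤ n_f < n_i ≤ 6 and compute λ = 1240 / [13.6·1·(1/n_f² − 1/n_i²)].
Lines falling in [1000, 4310] nm: 6→3 (1094 nm), 5→3 (1282 nm), 4→3 (1876 nm), 6→4 (2626 nm), 5→4 (4052 nm).

5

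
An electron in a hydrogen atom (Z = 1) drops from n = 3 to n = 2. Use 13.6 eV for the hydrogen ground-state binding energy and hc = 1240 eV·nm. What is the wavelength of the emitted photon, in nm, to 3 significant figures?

ΔE = 13.60 × (1/2² − 1/3²) = 13.60 × 0.1389 = 1.889 eV.
λ = hc/ΔE = 1240 / 1.889 = 656 nm.
This line belongs to the Balmer series.

656 nm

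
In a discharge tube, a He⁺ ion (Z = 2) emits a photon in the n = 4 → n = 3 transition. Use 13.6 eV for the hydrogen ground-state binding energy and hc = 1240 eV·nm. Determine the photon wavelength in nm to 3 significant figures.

469 nm

For Z = 2 the level energies scale as Z², so the effective Rydberg energy is 13.6 × 4 = 54.40 eV.
ΔE = 54.40 × (1/3² − 1/4²) = 54.40 × 0.04861 = 2.644 eV.
λ = hc/ΔE = 1240 / 2.644 = 469 nm.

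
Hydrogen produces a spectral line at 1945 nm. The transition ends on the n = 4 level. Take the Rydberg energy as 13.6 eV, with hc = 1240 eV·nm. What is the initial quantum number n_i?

The photon energy is ΔE = hc/λ = 1240 / 1945 = 0.6375 eV.
With Z = 1, ΔE = 13.60 × (1/n_f² − 1/n_i²), so 1/n_f² − 1/n_i² = 0.04688.
With n_f = 4: 1/n_i² = 1/16 − 0.04688 = 0.01562, so n_i ≈ 8.00.

n_i = 8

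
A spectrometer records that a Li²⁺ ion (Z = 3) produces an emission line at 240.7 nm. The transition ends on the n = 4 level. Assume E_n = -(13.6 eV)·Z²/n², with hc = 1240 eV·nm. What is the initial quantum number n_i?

The photon energy is ΔE = hc/λ = 1240 / 240.7 = 5.152 eV.
With Z = 3, ΔE = 122.4 × (1/n_f² − 1/n_i²), so 1/n_f² − 1/n_i² = 0.04209.
With n_f = 4: 1/n_i² = 1/16 − 0.04209 = 0.02041, so n_i ≈ 7.00.

n_i = 7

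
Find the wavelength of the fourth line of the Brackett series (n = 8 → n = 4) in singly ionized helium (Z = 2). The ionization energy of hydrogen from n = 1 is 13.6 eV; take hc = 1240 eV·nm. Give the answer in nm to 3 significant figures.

The Brackett series terminates on n_f = 4; the fourth line has n_i = 4+4 = 8.
ΔE = 54.40 × (1/4² − 1/8²) = 2.550 eV.
λ = 1240 / 2.550 = 486 nm.

486 nm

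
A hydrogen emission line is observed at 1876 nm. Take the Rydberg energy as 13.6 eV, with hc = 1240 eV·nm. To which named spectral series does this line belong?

ΔE = 1240/1876 = 0.6610 eV.
This matches 13.6 × (1/3² − 1/4²), so n_f = 3: the Paschen series.

Paschen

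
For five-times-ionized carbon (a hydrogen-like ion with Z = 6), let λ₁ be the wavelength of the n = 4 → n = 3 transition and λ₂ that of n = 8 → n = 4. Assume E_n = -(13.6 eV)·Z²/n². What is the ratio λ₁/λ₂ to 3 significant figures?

λ ∝ 1/ΔE ∝ 1/(1/n_f² − 1/n_i²), and the Z² and hc factors cancel in the ratio.
λ₁/λ₂ = (1/4² − 1/8²)/(1/3² − 1/4²) = 0.04688/0.04861 = 0.964.

0.964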